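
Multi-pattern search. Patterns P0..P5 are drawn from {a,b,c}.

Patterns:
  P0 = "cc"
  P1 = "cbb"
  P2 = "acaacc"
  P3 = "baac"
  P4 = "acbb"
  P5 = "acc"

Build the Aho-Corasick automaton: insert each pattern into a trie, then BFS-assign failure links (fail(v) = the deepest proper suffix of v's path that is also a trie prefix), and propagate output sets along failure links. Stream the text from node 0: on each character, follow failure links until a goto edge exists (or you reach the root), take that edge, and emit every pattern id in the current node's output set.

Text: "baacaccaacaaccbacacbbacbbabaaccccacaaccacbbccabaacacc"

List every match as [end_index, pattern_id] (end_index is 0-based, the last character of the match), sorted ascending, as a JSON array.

Build:
Trie (insert patterns):
  n0 'ε': a→5 b→11 c→1
  n1 'c': b→3 c→2
  n2 'cc': ·  [P0 ends]
  n3 'cb': b→4
  n4 'cbb': ·  [P1 ends]
  n5 'a': c→6
  n6 'ac': a→7 b→15 c→17
  n7 'aca': a→8
  n8 'acaa': c→9
  n9 'acaac': c→10
  n10 'acaacc': ·  [P2 ends]
  n11 'b': a→12
  n12 'ba': a→13
  n13 'baa': c→14
  n14 'baac': ·  [P3 ends]
  n15 'acb': b→16
  n16 'acbb': ·  [P4 ends]
  n17 'acc': ·  [P5 ends]

Failure links (BFS by depth):
  fail(1) 'c': from fail(0)=0 chase 'c': 0 ⇒ 0;  out=∅∪out(0)=∅
  fail(5) 'a': from fail(0)=0 chase 'a': 0 ⇒ 0;  out=∅∪out(0)=∅
  fail(11) 'b': from fail(0)=0 chase 'b': 0 ⇒ 0;  out=∅∪out(0)=∅
  fail(2) 'cc': from fail(1)=0 chase 'c': 0 ⇒ 1;  out={0}∪out(1)={0}
  fail(3) 'cb': from fail(1)=0 chase 'b': 0 ⇒ 11;  out=∅∪out(11)=∅
  fail(6) 'ac': from fail(5)=0 chase 'c': 0 ⇒ 1;  out=∅∪out(1)=∅
  fail(12) 'ba': from fail(11)=0 chase 'a': 0 ⇒ 5;  out=∅∪out(5)=∅
  fail(4) 'cbb': from fail(3)=11 chase 'b': 11→0 ⇒ 11;  out={1}∪out(11)={1}
  fail(7) 'aca': from fail(6)=1 chase 'a': 1→0 ⇒ 5;  out=∅∪out(5)=∅
  fail(13) 'baa': from fail(12)=5 chase 'a': 5→0 ⇒ 5;  out=∅∪out(5)=∅
  fail(15) 'acb': from fail(6)=1 chase 'b': 1 ⇒ 3;  out=∅∪out(3)=∅
  fail(17) 'acc': from fail(6)=1 chase 'c': 1 ⇒ 2;  out={5}∪out(2)={0,5}
  fail(8) 'acaa': from fail(7)=5 chase 'a': 5→0 ⇒ 5;  out=∅∪out(5)=∅
  fail(14) 'baac': from fail(13)=5 chase 'c': 5 ⇒ 6;  out={3}∪out(6)={3}
  fail(16) 'acbb': from fail(15)=3 chase 'b': 3 ⇒ 4;  out={4}∪out(4)={1,4}
  fail(9) 'acaac': from fail(8)=5 chase 'c': 5 ⇒ 6;  out=∅∪out(6)=∅
  fail(10) 'acaacc': from fail(9)=6 chase 'c': 6 ⇒ 17;  out={2}∪out(17)={0,2,5}

Text stream:
i=0 'b': node 0→11
i=1 'a': node 11→12
i=2 'a': node 12→13
i=3 'c': node 13→14  ** P3@[0:3]
i=4 'a': node 14→7 (via fail)
i=5 'c': node 7→6 (via fail)
i=6 'c': node 6→17  ** P0@[5:6],P5@[4:6]
i=7 'a': node 17→5 (via fail)
i=8 'a': node 5→5 (via fail)
i=9 'c': node 5→6
i=10 'a': node 6→7
i=11 'a': node 7→8
i=12 'c': node 8→9
i=13 'c': node 9→10  ** P0@[12:13],P2@[8:13],P5@[11:13]
i=14 'b': node 10→3 (via fail)
i=15 'a': node 3→12 (via fail)
i=16 'c': node 12→6 (via fail)
i=17 'a': node 6→7
i=18 'c': node 7→6 (via fail)
i=19 'b': node 6→15
i=20 'b': node 15→16  ** P1@[18:20],P4@[17:20]
i=21 'a': node 16→12 (via fail)
i=22 'c': node 12→6 (via fail)
i=23 'b': node 6→15
i=24 'b': node 15→16  ** P1@[22:24],P4@[21:24]
i=25 'a': node 16→12 (via fail)
i=26 'b': node 12→11 (via fail)
i=27 'a': node 11→12
i=28 'a': node 12→13
i=29 'c': node 13→14  ** P3@[26:29]
i=30 'c': node 14→17 (via fail)  ** P0@[29:30],P5@[28:30]
i=31 'c': node 17→2 (via fail)  ** P0@[30:31]
i=32 'c': node 2→2 (via fail)  ** P0@[31:32]
i=33 'a': node 2→5 (via fail)
i=34 'c': node 5→6
i=35 'a': node 6→7
i=36 'a': node 7→8
i=37 'c': node 8→9
i=38 'c': node 9→10  ** P0@[37:38],P2@[33:38],P5@[36:38]
i=39 'a': node 10→5 (via fail)
i=40 'c': node 5→6
i=41 'b': node 6→15
i=42 'b': node 15→16  ** P1@[40:42],P4@[39:42]
i=43 'c': node 16→1 (via fail)
i=44 'c': node 1→2  ** P0@[43:44]
i=45 'a': node 2→5 (via fail)
i=46 'b': node 5→11 (via fail)
i=47 'a': node 11→12
i=48 'a': node 12→13
i=49 'c': node 13→14  ** P3@[46:49]
i=50 'a': node 14→7 (via fail)
i=51 'c': node 7→6 (via fail)
i=52 'c': node 6→17  ** P0@[51:52],P5@[50:52]

Result: [[3,3],[6,0],[6,5],[13,0],[13,2],[13,5],[20,1],[20,4],[24,1],[24,4],[29,3],[30,0],[30,5],[31,0],[32,0],[38,0],[38,2],[38,5],[42,1],[42,4],[44,0],[49,3],[52,0],[52,5]]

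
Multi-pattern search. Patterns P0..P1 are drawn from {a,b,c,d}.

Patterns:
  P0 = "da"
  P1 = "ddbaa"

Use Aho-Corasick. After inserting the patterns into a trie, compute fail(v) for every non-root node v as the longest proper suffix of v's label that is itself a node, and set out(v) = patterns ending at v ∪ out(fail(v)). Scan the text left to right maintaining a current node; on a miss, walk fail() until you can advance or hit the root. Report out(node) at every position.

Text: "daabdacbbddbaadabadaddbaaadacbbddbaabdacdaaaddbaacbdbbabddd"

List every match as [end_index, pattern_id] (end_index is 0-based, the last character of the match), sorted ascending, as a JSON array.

Construct AC machine:
Trie (insert patterns):
  0='ε' goto d→1
  1='d' goto a→2 d→3
  2='da' goto ·  [P0 ends]
  3='dd' goto b→4
  4='ddb' goto a→5
  5='ddba' goto a→6
  6='ddbaa' goto ·  [P1 ends]

BFS fail/out derivation:
  n1('d'): parent n0 fail=0; on 'd' 0 → fail=0;  out ∅∪∅=∅
  n2('da'): parent n1 fail=0; on 'a' 0 → fail=0;  out {0}∪∅={0}
  n3('dd'): parent n1 fail=0; on 'd' 0 → fail=1;  out ∅∪∅=∅
  n4('ddb'): parent n3 fail=1; on 'b' 1→0 → fail=0;  out ∅∪∅=∅
  n5('ddba'): parent n4 fail=0; on 'a' 0 → fail=0;  out ∅∪∅=∅
  n6('ddbaa'): parent n5 fail=0; on 'a' 0 → fail=0;  out {1}∪∅={1}

Scan:
pos 0 'd': at 1
pos 1 'a': at 2  ** P0@[0:1]
pos 2 'a': at 0 (via fail)
pos 3 'b': at 0
pos 4 'd': at 1
pos 5 'a': at 2  ** P0@[4:5]
pos 6 'c': at 0 (via fail)
pos 7 'b': at 0
pos 8 'b': at 0
pos 9 'd': at 1
pos 10 'd': at 3
pos 11 'b': at 4
pos 12 'a': at 5
pos 13 'a': at 6  ** P1@[9:13]
pos 14 'd': at 1 (via fail)
pos 15 'a': at 2  ** P0@[14:15]
pos 16 'b': at 0 (via fail)
pos 17 'a': at 0
pos 18 'd': at 1
pos 19 'a': at 2  ** P0@[18:19]
pos 20 'd': at 1 (via fail)
pos 21 'd': at 3
pos 22 'b': at 4
pos 23 'a': at 5
pos 24 'a': at 6  ** P1@[20:24]
pos 25 'a': at 0 (via fail)
pos 26 'd': at 1
pos 27 'a': at 2  ** P0@[26:27]
pos 28 'c': at 0 (via fail)
pos 29 'b': at 0
pos 30 'b': at 0
pos 31 'd': at 1
pos 32 'd': at 3
pos 33 'b': at 4
pos 34 'a': at 5
pos 35 'a': at 6  ** P1@[31:35]
pos 36 'b': at 0 (via fail)
pos 37 'd': at 1
pos 38 'a': at 2  ** P0@[37:38]
pos 39 'c': at 0 (via fail)
pos 40 'd': at 1
pos 41 'a': at 2  ** P0@[40:41]
pos 42 'a': at 0 (via fail)
pos 43 'a': at 0
pos 44 'd': at 1
pos 45 'd': at 3
pos 46 'b': at 4
pos 47 'a': at 5
pos 48 'a': at 6  ** P1@[44:48]
pos 49 'c': at 0 (via fail)
pos 50 'b': at 0
pos 51 'd': at 1
pos 52 'b': at 0 (via fail)
pos 53 'b': at 0
pos 54 'a': at 0
pos 55 'b': at 0
pos 56 'd': at 1
pos 57 'd': at 3
pos 58 'd': at 3 (via fail)

Matches: [[1,0],[5,0],[13,1],[15,0],[19,0],[24,1],[27,0],[35,1],[38,0],[41,0],[48,1]]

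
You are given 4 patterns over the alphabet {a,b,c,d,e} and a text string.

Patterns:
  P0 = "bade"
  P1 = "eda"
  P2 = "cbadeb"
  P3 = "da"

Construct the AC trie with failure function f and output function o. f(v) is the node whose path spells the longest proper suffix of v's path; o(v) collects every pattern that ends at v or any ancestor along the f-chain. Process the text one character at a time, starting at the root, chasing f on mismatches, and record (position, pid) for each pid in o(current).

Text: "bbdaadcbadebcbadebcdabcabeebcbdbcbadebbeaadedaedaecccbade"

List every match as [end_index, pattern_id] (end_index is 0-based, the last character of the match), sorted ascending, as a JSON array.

Construct AC machine:
Trie (insert patterns):
  0='ε' goto b→1 c→8 d→14 e→5
  1='b' goto a→2
  2='ba' goto d→3
  3='bad' goto e→4
  4='bade' goto ·  ←P0
  5='e' goto d→6
  6='ed' goto a→7
  7='eda' goto ·  ←P1
  8='c' goto b→9
  9='cb' goto a→10
  10='cba' goto d→11
  11='cbad' goto e→12
  12='cbade' goto b→13
  13='cbadeb' goto ·  ←P2
  14='d' goto a→15
  15='da' goto ·  ←P3

BFS fail/out derivation:
  fail(1) 'b': from fail(0)=0 chase 'b': 0 ⇒ 0;  out=∅∪out(0)=∅
  fail(5) 'e': from fail(0)=0 chase 'e': 0 ⇒ 0;  out=∅∪out(0)=∅
  fail(8) 'c': from fail(0)=0 chase 'c': 0 ⇒ 0;  out=∅∪out(0)=∅
  fail(14) 'd': from fail(0)=0 chase 'd': 0 ⇒ 0;  out=∅∪out(0)=∅
  fail(2) 'ba': from fail(1)=0 chase 'a': 0 ⇒ 0;  out=∅∪out(0)=∅
  fail(6) 'ed': from fail(5)=0 chase 'd': 0 ⇒ 14;  out=∅∪out(14)=∅
  fail(9) 'cb': from fail(8)=0 chase 'b': 0 ⇒ 1;  out=∅∪out(1)=∅
  fail(15) 'da': from fail(14)=0 chase 'a': 0 ⇒ 0;  out={3}∪out(0)={3}
  fail(3) 'bad': from fail(2)=0 chase 'd': 0 ⇒ 14;  out=∅∪out(14)=∅
  fail(7) 'eda': from fail(6)=14 chase 'a': 14 ⇒ 15;  out={1}∪out(15)={1,3}
  fail(10) 'cba': from fail(9)=1 chase 'a': 1 ⇒ 2;  out=∅∪out(2)=∅
  fail(4) 'bade': from fail(3)=14 chase 'e': 14→0 ⇒ 5;  out={0}∪out(5)={0}
  fail(11) 'cbad': from fail(10)=2 chase 'd': 2 ⇒ 3;  out=∅∪out(3)=∅
  fail(12) 'cbade': from fail(11)=3 chase 'e': 3 ⇒ 4;  out=∅∪out(4)={0}
  fail(13) 'cbadeb': from fail(12)=4 chase 'b': 4→5→0 ⇒ 1;  out={2}∪out(1)={2}

Text stream:
i=0 'b': node 0→1
i=1 'b': node 1→1 (via fail)
i=2 'd': node 1→14 (via fail)
i=3 'a': node 14→15  ** P3@[2:3]
i=4 'a': node 15→0 (via fail)
i=5 'd': node 0→14
i=6 'c': node 14→8 (via fail)
i=7 'b': node 8→9
i=8 'a': node 9→10
i=9 'd': node 10→11
i=10 'e': node 11→12  ** P0@[7:10]
i=11 'b': node 12→13  ** P2@[6:11]
i=12 'c': node 13→8 (via fail)
i=13 'b': node 8→9
i=14 'a': node 9→10
i=15 'd': node 10→11
i=16 'e': node 11→12  ** P0@[13:16]
i=17 'b': node 12→13  ** P2@[12:17]
i=18 'c': node 13→8 (via fail)
i=19 'd': node 8→14 (via fail)
i=20 'a': node 14→15  ** P3@[19:20]
i=21 'b': node 15→1 (via fail)
i=22 'c': node 1→8 (via fail)
i=23 'a': node 8→0 (via fail)
i=24 'b': node 0→1
i=25 'e': node 1→5 (via fail)
i=26 'e': node 5→5 (via fail)
i=27 'b': node 5→1 (via fail)
i=28 'c': node 1→8 (via fail)
i=29 'b': node 8→9
i=30 'd': node 9→14 (via fail)
i=31 'b': node 14→1 (via fail)
i=32 'c': node 1→8 (via fail)
i=33 'b': node 8→9
i=34 'a': node 9→10
i=35 'd': node 10→11
i=36 'e': node 11→12  ** P0@[33:36]
i=37 'b': node 12→13  ** P2@[32:37]
i=38 'b': node 13→1 (via fail)
i=39 'e': node 1→5 (via fail)
i=40 'a': node 5→0 (via fail)
i=41 'a': node 0→0
i=42 'd': node 0→14
i=43 'e': node 14→5 (via fail)
i=44 'd': node 5→6
i=45 'a': node 6→7  ** P1@[43:45],P3@[44:45]
i=46 'e': node 7→5 (via fail)
i=47 'd': node 5→6
i=48 'a': node 6→7  ** P1@[46:48],P3@[47:48]
i=49 'e': node 7→5 (via fail)
i=50 'c': node 5→8 (via fail)
i=51 'c': node 8→8 (via fail)
i=52 'c': node 8→8 (via fail)
i=53 'b': node 8→9
i=54 'a': node 9→10
i=55 'd': node 10→11
i=56 'e': node 11→12  ** P0@[53:56]

Result: [[3,3],[10,0],[11,2],[16,0],[17,2],[20,3],[36,0],[37,2],[45,1],[45,3],[48,1],[48,3],[56,0]]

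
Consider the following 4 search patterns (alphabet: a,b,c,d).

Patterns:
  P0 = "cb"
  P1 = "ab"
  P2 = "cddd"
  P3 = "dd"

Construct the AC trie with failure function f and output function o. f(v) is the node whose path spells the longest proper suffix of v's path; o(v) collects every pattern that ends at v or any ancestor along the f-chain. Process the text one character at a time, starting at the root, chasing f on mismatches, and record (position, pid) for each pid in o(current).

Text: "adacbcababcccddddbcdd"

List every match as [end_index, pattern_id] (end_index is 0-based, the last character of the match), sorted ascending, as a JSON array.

Construct AC machine:
Trie (insert patterns):
  n0 'ε': a→3 c→1 d→8
  n1 'c': b→2 d→5
  n2 'cb': ·  ←P0
  n3 'a': b→4
  n4 'ab': ·  ←P1
  n5 'cd': d→6
  n6 'cdd': d→7
  n7 'cddd': ·  ←P2
  n8 'd': d→9
  n9 'dd': ·  ←P3

Failure links (BFS by depth):
  fail(1) 'c': from fail(0)=0 chase 'c': 0 ⇒ 0;  out=∅∪out(0)=∅
  fail(3) 'a': from fail(0)=0 chase 'a': 0 ⇒ 0;  out=∅∪out(0)=∅
  fail(8) 'd': from fail(0)=0 chase 'd': 0 ⇒ 0;  out=∅∪out(0)=∅
  fail(2) 'cb': from fail(1)=0 chase 'b': 0 ⇒ 0;  out={0}∪out(0)={0}
  fail(4) 'ab': from fail(3)=0 chase 'b': 0 ⇒ 0;  out={1}∪out(0)={1}
  fail(5) 'cd': from fail(1)=0 chase 'd': 0 ⇒ 8;  out=∅∪out(8)=∅
  fail(9) 'dd': from fail(8)=0 chase 'd': 0 ⇒ 8;  out={3}∪out(8)={3}
  fail(6) 'cdd': from fail(5)=8 chase 'd': 8 ⇒ 9;  out=∅∪out(9)={3}
  fail(7) 'cddd': from fail(6)=9 chase 'd': 9→8 ⇒ 9;  out={2}∪out(9)={2,3}

Text stream:
[0] read 'a'  n0⇒n3
[1] read 'd'  n3⇒n8 ·f
[2] read 'a'  n8⇒n3 ·f
[3] read 'c'  n3⇒n1 ·f
[4] read 'b'  n1⇒n2  ** P0@[3:4]
[5] read 'c'  n2⇒n1 ·f
[6] read 'a'  n1⇒n3 ·f
[7] read 'b'  n3⇒n4  ** P1@[6:7]
[8] read 'a'  n4⇒n3 ·f
[9] read 'b'  n3⇒n4  ** P1@[8:9]
[10] read 'c'  n4⇒n1 ·f
[11] read 'c'  n1⇒n1 ·f
[12] read 'c'  n1⇒n1 ·f
[13] read 'd'  n1⇒n5
[14] read 'd'  n5⇒n6  ** P3@[13:14]
[15] read 'd'  n6⇒n7  ** P2@[12:15],P3@[14:15]
[16] read 'd'  n7⇒n9 ·f  ** P3@[15:16]
[17] read 'b'  n9⇒n0 ·f
[18] read 'c'  n0⇒n1
[19] read 'd'  n1⇒n5
[20] read 'd'  n5⇒n6  ** P3@[19:20]

Matches: [[4,0],[7,1],[9,1],[14,3],[15,2],[15,3],[16,3],[20,3]]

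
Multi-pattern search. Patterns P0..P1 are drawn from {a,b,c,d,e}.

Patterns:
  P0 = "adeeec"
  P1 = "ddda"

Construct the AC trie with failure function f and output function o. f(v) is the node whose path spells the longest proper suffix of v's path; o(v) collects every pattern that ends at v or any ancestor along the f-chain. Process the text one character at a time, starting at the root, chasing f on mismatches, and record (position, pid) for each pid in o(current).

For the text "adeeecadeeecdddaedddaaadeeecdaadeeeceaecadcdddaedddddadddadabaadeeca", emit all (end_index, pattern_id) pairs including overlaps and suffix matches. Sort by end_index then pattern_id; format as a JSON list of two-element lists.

Build:
Trie (insert patterns):
  0='ε' goto a→1 d→7
  1='a' goto d→2
  2='ad' goto e→3
  3='ade' goto e→4
  4='adee' goto e→5
  5='adeee' goto c→6
  6='adeeec' goto ·  ←P0
  7='d' goto d→8
  8='dd' goto d→9
  9='ddd' goto a→10
  10='ddda' goto ·  ←P1

BFS fail/out derivation:
  n1('a'): parent n0 fail=0; on 'a' 0 → fail=0;  out ∅∪∅=∅
  n7('d'): parent n0 fail=0; on 'd' 0 → fail=0;  out ∅∪∅=∅
  n2('ad'): parent n1 fail=0; on 'd' 0 → fail=7;  out ∅∪∅=∅
  n8('dd'): parent n7 fail=0; on 'd' 0 → fail=7;  out ∅∪∅=∅
  n3('ade'): parent n2 fail=7; on 'e' 7→0 → fail=0;  out ∅∪∅=∅
  n9('ddd'): parent n8 fail=7; on 'd' 7 → fail=8;  out ∅∪∅=∅
  n4('adee'): parent n3 fail=0; on 'e' 0 → fail=0;  out ∅∪∅=∅
  n10('ddda'): parent n9 fail=8; on 'a' 8→7→0 → fail=1;  out {1}∪∅={1}
  n5('adeee'): parent n4 fail=0; on 'e' 0 → fail=0;  out ∅∪∅=∅
  n6('adeeec'): parent n5 fail=0; on 'c' 0 → fail=0;  out {0}∪∅={0}

Scan:
pos 0 'a': at 1
pos 1 'd': at 2
pos 2 'e': at 3
pos 3 'e': at 4
pos 4 'e': at 5
pos 5 'c': at 6  ** P0@[0:5]
pos 6 'a': at 1 ·f
pos 7 'd': at 2
pos 8 'e': at 3
pos 9 'e': at 4
pos 10 'e': at 5
pos 11 'c': at 6  ** P0@[6:11]
pos 12 'd': at 7 ·f
pos 13 'd': at 8
pos 14 'd': at 9
pos 15 'a': at 10  ** P1@[12:15]
pos 16 'e': at 0 ·f
pos 17 'd': at 7
pos 18 'd': at 8
pos 19 'd': at 9
pos 20 'a': at 10  ** P1@[17:20]
pos 21 'a': at 1 ·f
pos 22 'a': at 1 ·f
pos 23 'd': at 2
pos 24 'e': at 3
pos 25 'e': at 4
pos 26 'e': at 5
pos 27 'c': at 6  ** P0@[22:27]
pos 28 'd': at 7 ·f
pos 29 'a': at 1 ·f
pos 30 'a': at 1 ·f
pos 31 'd': at 2
pos 32 'e': at 3
pos 33 'e': at 4
pos 34 'e': at 5
pos 35 'c': at 6  ** P0@[30:35]
pos 36 'e': at 0 ·f
pos 37 'a': at 1
pos 38 'e': at 0 ·f
pos 39 'c': at 0
pos 40 'a': at 1
pos 41 'd': at 2
pos 42 'c': at 0 ·f
pos 43 'd': at 7
pos 44 'd': at 8
pos 45 'd': at 9
pos 46 'a': at 10  ** P1@[43:46]
pos 47 'e': at 0 ·f
pos 48 'd': at 7
pos 49 'd': at 8
pos 50 'd': at 9
pos 51 'd': at 9 ·f
pos 52 'd': at 9 ·f
pos 53 'a': at 10  ** P1@[50:53]
pos 54 'd': at 2 ·f
pos 55 'd': at 8 ·f
pos 56 'd': at 9
pos 57 'a': at 10  ** P1@[54:57]
pos 58 'd': at 2 ·f
pos 59 'a': at 1 ·f
pos 60 'b': at 0 ·f
pos 61 'a': at 1
pos 62 'a': at 1 ·f
pos 63 'd': at 2
pos 64 'e': at 3
pos 65 'e': at 4
pos 66 'c': at 0 ·f
pos 67 'a': at 1

Result: [[5,0],[11,0],[15,1],[20,1],[27,0],[35,0],[46,1],[53,1],[57,1]]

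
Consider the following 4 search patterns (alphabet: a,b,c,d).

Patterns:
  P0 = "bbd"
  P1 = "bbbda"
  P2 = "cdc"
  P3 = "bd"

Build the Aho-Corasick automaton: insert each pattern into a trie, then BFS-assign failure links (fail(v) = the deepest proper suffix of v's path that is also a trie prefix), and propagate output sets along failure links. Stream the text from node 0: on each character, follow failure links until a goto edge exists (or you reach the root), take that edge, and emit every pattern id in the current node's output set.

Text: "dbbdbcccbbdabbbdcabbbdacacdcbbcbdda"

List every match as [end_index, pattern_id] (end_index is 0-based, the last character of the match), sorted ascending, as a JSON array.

Construct AC machine:
Trie nodes:
  0='ε' goto b→1 c→7
  1='b' goto b→2 d→10
  2='bb' goto b→4 d→3
  3='bbd' goto ·  ←P0
  4='bbb' goto d→5
  5='bbbd' goto a→6
  6='bbbda' goto ·  ←P1
  7='c' goto d→8
  8='cd' goto c→9
  9='cdc' goto ·  ←P2
  10='bd' goto ·  ←P3

Failure links (BFS by depth):
  fail(1) 'b': from fail(0)=0 chase 'b': 0 ⇒ 0;  out=∅∪out(0)=∅
  fail(7) 'c': from fail(0)=0 chase 'c': 0 ⇒ 0;  out=∅∪out(0)=∅
  fail(2) 'bb': from fail(1)=0 chase 'b': 0 ⇒ 1;  out=∅∪out(1)=∅
  fail(8) 'cd': from fail(7)=0 chase 'd': 0 ⇒ 0;  out=∅∪out(0)=∅
  fail(10) 'bd': from fail(1)=0 chase 'd': 0 ⇒ 0;  out={3}∪out(0)={3}
  fail(3) 'bbd': from fail(2)=1 chase 'd': 1 ⇒ 10;  out={0}∪out(10)={0,3}
  fail(4) 'bbb': from fail(2)=1 chase 'b': 1 ⇒ 2;  out=∅∪out(2)=∅
  fail(9) 'cdc': from fail(8)=0 chase 'c': 0 ⇒ 7;  out={2}∪out(7)={2}
  fail(5) 'bbbd': from fail(4)=2 chase 'd': 2 ⇒ 3;  out=∅∪out(3)={0,3}
  fail(6) 'bbbda': from fail(5)=3 chase 'a': 3→10→0 ⇒ 0;  out={1}∪out(0)={1}

Text stream:
[0] read 'd'  n0⇒n0
[1] read 'b'  n0⇒n1
[2] read 'b'  n1⇒n2
[3] read 'd'  n2⇒n3  emit P0@[1:3],P3@[2:3]
[4] read 'b'  n3⇒n1 (via fail)
[5] read 'c'  n1⇒n7 (via fail)
[6] read 'c'  n7⇒n7 (via fail)
[7] read 'c'  n7⇒n7 (via fail)
[8] read 'b'  n7⇒n1 (via fail)
[9] read 'b'  n1⇒n2
[10] read 'd'  n2⇒n3  emit P0@[8:10],P3@[9:10]
[11] read 'a'  n3⇒n0 (via fail)
[12] read 'b'  n0⇒n1
[13] read 'b'  n1⇒n2
[14] read 'b'  n2⇒n4
[15] read 'd'  n4⇒n5  emit P0@[13:15],P3@[14:15]
[16] read 'c'  n5⇒n7 (via fail)
[17] read 'a'  n7⇒n0 (via fail)
[18] read 'b'  n0⇒n1
[19] read 'b'  n1⇒n2
[20] read 'b'  n2⇒n4
[21] read 'd'  n4⇒n5  emit P0@[19:21],P3@[20:21]
[22] read 'a'  n5⇒n6  emit P1@[18:22]
[23] read 'c'  n6⇒n7 (via fail)
[24] read 'a'  n7⇒n0 (via fail)
[25] read 'c'  n0⇒n7
[26] read 'd'  n7⇒n8
[27] read 'c'  n8⇒n9  emit P2@[25:27]
[28] read 'b'  n9⇒n1 (via fail)
[29] read 'b'  n1⇒n2
[30] read 'c'  n2⇒n7 (via fail)
[31] read 'b'  n7⇒n1 (via fail)
[32] read 'd'  n1⇒n10  emit P3@[31:32]
[33] read 'd'  n10⇒n0 (via fail)
[34] read 'a'  n0⇒n0

Matches: [[3,0],[3,3],[10,0],[10,3],[15,0],[15,3],[21,0],[21,3],[22,1],[27,2],[32,3]]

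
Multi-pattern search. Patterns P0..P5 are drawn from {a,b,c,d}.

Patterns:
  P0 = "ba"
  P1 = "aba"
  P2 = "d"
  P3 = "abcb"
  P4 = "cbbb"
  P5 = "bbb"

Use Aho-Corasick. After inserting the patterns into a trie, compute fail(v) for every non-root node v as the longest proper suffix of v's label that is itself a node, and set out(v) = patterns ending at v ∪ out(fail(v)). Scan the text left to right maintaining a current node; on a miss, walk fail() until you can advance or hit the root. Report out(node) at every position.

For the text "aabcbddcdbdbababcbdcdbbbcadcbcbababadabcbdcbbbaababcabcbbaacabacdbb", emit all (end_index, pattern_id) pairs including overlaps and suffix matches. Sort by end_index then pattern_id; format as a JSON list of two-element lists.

Build automaton:
Trie nodes:
  0='ε' goto a→3 b→1 c→9 d→6
  1='b' goto a→2 b→13
  2='ba' goto ·  ←P0
  3='a' goto b→4
  4='ab' goto a→5 c→7
  5='aba' goto ·  ←P1
  6='d' goto ·  ←P2
  7='abc' goto b→8
  8='abcb' goto ·  ←P3
  9='c' goto b→10
  10='cb' goto b→11
  11='cbb' goto b→12
  12='cbbb' goto ·  ←P4
  13='bb' goto b→14
  14='bbb' goto ·  ←P5

BFS fail/out derivation:
  n1('b'): parent n0 fail=0; on 'b' 0 → fail=0;  out ∅∪∅=∅
  n3('a'): parent n0 fail=0; on 'a' 0 → fail=0;  out ∅∪∅=∅
  n6('d'): parent n0 fail=0; on 'd' 0 → fail=0;  out {2}∪∅={2}
  n9('c'): parent n0 fail=0; on 'c' 0 → fail=0;  out ∅∪∅=∅
  n2('ba'): parent n1 fail=0; on 'a' 0 → fail=3;  out {0}∪∅={0}
  n4('ab'): parent n3 fail=0; on 'b' 0 → fail=1;  out ∅∪∅=∅
  n10('cb'): parent n9 fail=0; on 'b' 0 → fail=1;  out ∅∪∅=∅
  n13('bb'): parent n1 fail=0; on 'b' 0 → fail=1;  out ∅∪∅=∅
  n5('aba'): parent n4 fail=1; on 'a' 1 → fail=2;  out {1}∪{0}={0,1}
  n7('abc'): parent n4 fail=1; on 'c' 1→0 → fail=9;  out ∅∪∅=∅
  n11('cbb'): parent n10 fail=1; on 'b' 1 → fail=13;  out ∅∪∅=∅
  n14('bbb'): parent n13 fail=1; on 'b' 1 → fail=13;  out {5}∪∅={5}
  n8('abcb'): parent n7 fail=9; on 'b' 9 → fail=10;  out {3}∪∅={3}
  n12('cbbb'): parent n11 fail=13; on 'b' 13 → fail=14;  out {4}∪{5}={4,5}

Text stream:
pos 0 'a': at 3
pos 1 'a': at 3 (fail-walked)
pos 2 'b': at 4
pos 3 'c': at 7
pos 4 'b': at 8  → match P3@[1:4]
pos 5 'd': at 6 (fail-walked)  → match P2@[5:5]
pos 6 'd': at 6 (fail-walked)  → match P2@[6:6]
pos 7 'c': at 9 (fail-walked)
pos 8 'd': at 6 (fail-walked)  → match P2@[8:8]
pos 9 'b': at 1 (fail-walked)
pos 10 'd': at 6 (fail-walked)  → match P2@[10:10]
pos 11 'b': at 1 (fail-walked)
pos 12 'a': at 2  → match P0@[11:12]
pos 13 'b': at 4 (fail-walked)
pos 14 'a': at 5  → match P0@[13:14],P1@[12:14]
pos 15 'b': at 4 (fail-walked)
pos 16 'c': at 7
pos 17 'b': at 8  → match P3@[14:17]
pos 18 'd': at 6 (fail-walked)  → match P2@[18:18]
pos 19 'c': at 9 (fail-walked)
pos 20 'd': at 6 (fail-walked)  → match P2@[20:20]
pos 21 'b': at 1 (fail-walked)
pos 22 'b': at 13
pos 23 'b': at 14  → match P5@[21:23]
pos 24 'c': at 9 (fail-walked)
pos 25 'a': at 3 (fail-walked)
pos 26 'd': at 6 (fail-walked)  → match P2@[26:26]
pos 27 'c': at 9 (fail-walked)
pos 28 'b': at 10
pos 29 'c': at 9 (fail-walked)
pos 30 'b': at 10
pos 31 'a': at 2 (fail-walked)  → match P0@[30:31]
pos 32 'b': at 4 (fail-walked)
pos 33 'a': at 5  → match P0@[32:33],P1@[31:33]
pos 34 'b': at 4 (fail-walked)
pos 35 'a': at 5  → match P0@[34:35],P1@[33:35]
pos 36 'd': at 6 (fail-walked)  → match P2@[36:36]
pos 37 'a': at 3 (fail-walked)
pos 38 'b': at 4
pos 39 'c': at 7
pos 40 'b': at 8  → match P3@[37:40]
pos 41 'd': at 6 (fail-walked)  → match P2@[41:41]
pos 42 'c': at 9 (fail-walked)
pos 43 'b': at 10
pos 44 'b': at 11
pos 45 'b': at 12  → match P4@[42:45],P5@[43:45]
pos 46 'a': at 2 (fail-walked)  → match P0@[45:46]
pos 47 'a': at 3 (fail-walked)
pos 48 'b': at 4
pos 49 'a': at 5  → match P0@[48:49],P1@[47:49]
pos 50 'b': at 4 (fail-walked)
pos 51 'c': at 7
pos 52 'a': at 3 (fail-walked)
pos 53 'b': at 4
pos 54 'c': at 7
pos 55 'b': at 8  → match P3@[52:55]
pos 56 'b': at 11 (fail-walked)
pos 57 'a': at 2 (fail-walked)  → match P0@[56:57]
pos 58 'a': at 3 (fail-walked)
pos 59 'c': at 9 (fail-walked)
pos 60 'a': at 3 (fail-walked)
pos 61 'b': at 4
pos 62 'a': at 5  → match P0@[61:62],P1@[60:62]
pos 63 'c': at 9 (fail-walked)
pos 64 'd': at 6 (fail-walked)  → match P2@[64:64]
pos 65 'b': at 1 (fail-walked)
pos 66 'b': at 13

Matches: [[4,3],[5,2],[6,2],[8,2],[10,2],[12,0],[14,0],[14,1],[17,3],[18,2],[20,2],[23,5],[26,2],[31,0],[33,0],[33,1],[35,0],[35,1],[36,2],[40,3],[41,2],[45,4],[45,5],[46,0],[49,0],[49,1],[55,3],[57,0],[62,0],[62,1],[64,2]]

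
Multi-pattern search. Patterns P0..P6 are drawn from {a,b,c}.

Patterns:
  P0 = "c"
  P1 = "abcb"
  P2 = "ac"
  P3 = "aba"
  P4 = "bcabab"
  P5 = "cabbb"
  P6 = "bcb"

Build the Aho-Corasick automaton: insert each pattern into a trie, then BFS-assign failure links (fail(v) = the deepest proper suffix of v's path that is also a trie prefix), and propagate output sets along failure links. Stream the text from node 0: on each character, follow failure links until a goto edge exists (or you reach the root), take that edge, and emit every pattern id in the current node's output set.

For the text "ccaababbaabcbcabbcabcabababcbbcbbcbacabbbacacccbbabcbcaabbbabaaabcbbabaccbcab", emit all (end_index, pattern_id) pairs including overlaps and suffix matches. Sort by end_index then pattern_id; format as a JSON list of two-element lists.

Build automaton:
Trie (insert patterns):
  0='ε' goto a→2 b→8 c→1
  1='c' goto a→14  [P0 ends]
  2='a' goto b→3 c→6
  3='ab' goto a→7 c→4
  4='abc' goto b→5
  5='abcb' goto ·  [P1 ends]
  6='ac' goto ·  [P2 ends]
  7='aba' goto ·  [P3 ends]
  8='b' goto c→9
  9='bc' goto a→10 b→18
  10='bca' goto b→11
  11='bcab' goto a→12
  12='bcaba' goto b→13
  13='bcabab' goto ·  [P4 ends]
  14='ca' goto b→15
  15='cab' goto b→16
  16='cabb' goto b→17
  17='cabbb' goto ·  [P5 ends]
  18='bcb' goto ·  [P6 ends]

Failure links (BFS by depth):
  fail(1) 'c': from fail(0)=0 chase 'c': 0 ⇒ 0;  out={0}∪out(0)={0}
  fail(2) 'a': from fail(0)=0 chase 'a': 0 ⇒ 0;  out=∅∪out(0)=∅
  fail(8) 'b': from fail(0)=0 chase 'b': 0 ⇒ 0;  out=∅∪out(0)=∅
  fail(3) 'ab': from fail(2)=0 chase 'b': 0 ⇒ 8;  out=∅∪out(8)=∅
  fail(6) 'ac': from fail(2)=0 chase 'c': 0 ⇒ 1;  out={2}∪out(1)={0,2}
  fail(9) 'bc': from fail(8)=0 chase 'c': 0 ⇒ 1;  out=∅∪out(1)={0}
  fail(14) 'ca': from fail(1)=0 chase 'a': 0 ⇒ 2;  out=∅∪out(2)=∅
  fail(4) 'abc': from fail(3)=8 chase 'c': 8 ⇒ 9;  out=∅∪out(9)={0}
  fail(7) 'aba': from fail(3)=8 chase 'a': 8→0 ⇒ 2;  out={3}∪out(2)={3}
  fail(10) 'bca': from fail(9)=1 chase 'a': 1 ⇒ 14;  out=∅∪out(14)=∅
  fail(15) 'cab': from fail(14)=2 chase 'b': 2 ⇒ 3;  out=∅∪out(3)=∅
  fail(18) 'bcb': from fail(9)=1 chase 'b': 1→0 ⇒ 8;  out={6}∪out(8)={6}
  fail(5) 'abcb': from fail(4)=9 chase 'b': 9 ⇒ 18;  out={1}∪out(18)={1,6}
  fail(11) 'bcab': from fail(10)=14 chase 'b': 14 ⇒ 15;  out=∅∪out(15)=∅
  fail(16) 'cabb': from fail(15)=3 chase 'b': 3→8→0 ⇒ 8;  out=∅∪out(8)=∅
  fail(12) 'bcaba': from fail(11)=15 chase 'a': 15→3 ⇒ 7;  out=∅∪out(7)={3}
  fail(17) 'cabbb': from fail(16)=8 chase 'b': 8→0 ⇒ 8;  out={5}∪out(8)={5}
  fail(13) 'bcabab': from fail(12)=7 chase 'b': 7→2 ⇒ 3;  out={4}∪out(3)={4}

Run:
i=0 'c': node 0→1  ** P0@[0:0]
i=1 'c': node 1→1 (fail-walked)  ** P0@[1:1]
i=2 'a': node 1→14
i=3 'a': node 14→2 (fail-walked)
i=4 'b': node 2→3
i=5 'a': node 3→7  ** P3@[3:5]
i=6 'b': node 7→3 (fail-walked)
i=7 'b': node 3→8 (fail-walked)
i=8 'a': node 8→2 (fail-walked)
i=9 'a': node 2→2 (fail-walked)
i=10 'b': node 2→3
i=11 'c': node 3→4  ** P0@[11:11]
i=12 'b': node 4→5  ** P1@[9:12],P6@[10:12]
i=13 'c': node 5→9 (fail-walked)  ** P0@[13:13]
i=14 'a': node 9→10
i=15 'b': node 10→11
i=16 'b': node 11→16 (fail-walked)
i=17 'c': node 16→9 (fail-walked)  ** P0@[17:17]
i=18 'a': node 9→10
i=19 'b': node 10→11
i=20 'c': node 11→4 (fail-walked)  ** P0@[20:20]
i=21 'a': node 4→10 (fail-walked)
i=22 'b': node 10→11
i=23 'a': node 11→12  ** P3@[21:23]
i=24 'b': node 12→13  ** P4@[19:24]
i=25 'a': node 13→7 (fail-walked)  ** P3@[23:25]
i=26 'b': node 7→3 (fail-walked)
i=27 'c': node 3→4  ** P0@[27:27]
i=28 'b': node 4→5  ** P1@[25:28],P6@[26:28]
i=29 'b': node 5→8 (fail-walked)
i=30 'c': node 8→9  ** P0@[30:30]
i=31 'b': node 9→18  ** P6@[29:31]
i=32 'b': node 18→8 (fail-walked)
i=33 'c': node 8→9  ** P0@[33:33]
i=34 'b': node 9→18  ** P6@[32:34]
i=35 'a': node 18→2 (fail-walked)
i=36 'c': node 2→6  ** P0@[36:36],P2@[35:36]
i=37 'a': node 6→14 (fail-walked)
i=38 'b': node 14→15
i=39 'b': node 15→16
i=40 'b': node 16→17  ** P5@[36:40]
i=41 'a': node 17→2 (fail-walked)
i=42 'c': node 2→6  ** P0@[42:42],P2@[41:42]
i=43 'a': node 6→14 (fail-walked)
i=44 'c': node 14→6 (fail-walked)  ** P0@[44:44],P2@[43:44]
i=45 'c': node 6→1 (fail-walked)  ** P0@[45:45]
i=46 'c': node 1→1 (fail-walked)  ** P0@[46:46]
i=47 'b': node 1→8 (fail-walked)
i=48 'b': node 8→8 (fail-walked)
i=49 'a': node 8→2 (fail-walked)
i=50 'b': node 2→3
i=51 'c': node 3→4  ** P0@[51:51]
i=52 'b': node 4→5  ** P1@[49:52],P6@[50:52]
i=53 'c': node 5→9 (fail-walked)  ** P0@[53:53]
i=54 'a': node 9→10
i=55 'a': node 10→2 (fail-walked)
i=56 'b': node 2→3
i=57 'b': node 3→8 (fail-walked)
i=58 'b': node 8→8 (fail-walked)
i=59 'a': node 8→2 (fail-walked)
i=60 'b': node 2→3
i=61 'a': node 3→7  ** P3@[59:61]
i=62 'a': node 7→2 (fail-walked)
i=63 'a': node 2→2 (fail-walked)
i=64 'b': node 2→3
i=65 'c': node 3→4  ** P0@[65:65]
i=66 'b': node 4→5  ** P1@[63:66],P6@[64:66]
i=67 'b': node 5→8 (fail-walked)
i=68 'a': node 8→2 (fail-walked)
i=69 'b': node 2→3
i=70 'a': node 3→7  ** P3@[68:70]
i=71 'c': node 7→6 (fail-walked)  ** P0@[71:71],P2@[70:71]
i=72 'c': node 6→1 (fail-walked)  ** P0@[72:72]
i=73 'b': node 1→8 (fail-walked)
i=74 'c': node 8→9  ** P0@[74:74]
i=75 'a': node 9→10
i=76 'b': node 10→11

All matches (sorted): [[0,0],[1,0],[5,3],[11,0],[12,1],[12,6],[13,0],[17,0],[20,0],[23,3],[24,4],[25,3],[27,0],[28,1],[28,6],[30,0],[31,6],[33,0],[34,6],[36,0],[36,2],[40,5],[42,0],[42,2],[44,0],[44,2],[45,0],[46,0],[51,0],[52,1],[52,6],[53,0],[61,3],[65,0],[66,1],[66,6],[70,3],[71,0],[71,2],[72,0],[74,0]]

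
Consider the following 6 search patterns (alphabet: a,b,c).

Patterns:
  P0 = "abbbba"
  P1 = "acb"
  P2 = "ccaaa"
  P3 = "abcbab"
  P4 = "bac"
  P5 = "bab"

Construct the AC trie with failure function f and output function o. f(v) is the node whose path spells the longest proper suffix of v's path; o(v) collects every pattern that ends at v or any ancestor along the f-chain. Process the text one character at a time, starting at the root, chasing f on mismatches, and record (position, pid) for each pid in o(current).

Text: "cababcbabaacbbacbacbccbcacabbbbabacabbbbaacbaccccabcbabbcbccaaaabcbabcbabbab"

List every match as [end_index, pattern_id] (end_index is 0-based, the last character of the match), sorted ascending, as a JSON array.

Build automaton:
Trie (insert patterns):
  n0 'ε': a→1 b→18 c→9
  n1 'a': b→2 c→7
  n2 'ab': b→3 c→14
  n3 'abb': b→4
  n4 'abbb': b→5
  n5 'abbbb': a→6
  n6 'abbbba': ·  ←P0
  n7 'ac': b→8
  n8 'acb': ·  ←P1
  n9 'c': c→10
  n10 'cc': a→11
  n11 'cca': a→12
  n12 'ccaa': a→13
  n13 'ccaaa': ·  ←P2
  n14 'abc': b→15
  n15 'abcb': a→16
  n16 'abcba': b→17
  n17 'abcbab': ·  ←P3
  n18 'b': a→19
  n19 'ba': b→21 c→20
  n20 'bac': ·  ←P4
  n21 'bab': ·  ←P5

Failure links (BFS by depth):
  fail(1) 'a': from fail(0)=0 chase 'a': 0 ⇒ 0;  out=∅∪out(0)=∅
  fail(9) 'c': from fail(0)=0 chase 'c': 0 ⇒ 0;  out=∅∪out(0)=∅
  fail(18) 'b': from fail(0)=0 chase 'b': 0 ⇒ 0;  out=∅∪out(0)=∅
  fail(2) 'ab': from fail(1)=0 chase 'b': 0 ⇒ 18;  out=∅∪out(18)=∅
  fail(7) 'ac': from fail(1)=0 chase 'c': 0 ⇒ 9;  out=∅∪out(9)=∅
  fail(10) 'cc': from fail(9)=0 chase 'c': 0 ⇒ 9;  out=∅∪out(9)=∅
  fail(19) 'ba': from fail(18)=0 chase 'a': 0 ⇒ 1;  out=∅∪out(1)=∅
  fail(3) 'abb': from fail(2)=18 chase 'b': 18→0 ⇒ 18;  out=∅∪out(18)=∅
  fail(8) 'acb': from fail(7)=9 chase 'b': 9→0 ⇒ 18;  out={1}∪out(18)={1}
  fail(11) 'cca': from fail(10)=9 chase 'a': 9→0 ⇒ 1;  out=∅∪out(1)=∅
  fail(14) 'abc': from fail(2)=18 chase 'c': 18→0 ⇒ 9;  out=∅∪out(9)=∅
  fail(20) 'bac': from fail(19)=1 chase 'c': 1 ⇒ 7;  out={4}∪out(7)={4}
  fail(21) 'bab': from fail(19)=1 chase 'b': 1 ⇒ 2;  out={5}∪out(2)={5}
  fail(4) 'abbb': from fail(3)=18 chase 'b': 18→0 ⇒ 18;  out=∅∪out(18)=∅
  fail(12) 'ccaa': from fail(11)=1 chase 'a': 1→0 ⇒ 1;  out=∅∪out(1)=∅
  fail(15) 'abcb': from fail(14)=9 chase 'b': 9→0 ⇒ 18;  out=∅∪out(18)=∅
  fail(5) 'abbbb': from fail(4)=18 chase 'b': 18→0 ⇒ 18;  out=∅∪out(18)=∅
  fail(13) 'ccaaa': from fail(12)=1 chase 'a': 1→0 ⇒ 1;  out={2}∪out(1)={2}
  fail(16) 'abcba': from fail(15)=18 chase 'a': 18 ⇒ 19;  out=∅∪out(19)=∅
  fail(6) 'abbbba': from fail(5)=18 chase 'a': 18 ⇒ 19;  out={0}∪out(19)={0}
  fail(17) 'abcbab': from fail(16)=19 chase 'b': 19 ⇒ 21;  out={3}∪out(21)={3,5}

Text stream:
[0] read 'c'  n0⇒n9
[1] read 'a'  n9⇒n1 (fail-walked)
[2] read 'b'  n1⇒n2
[3] read 'a'  n2⇒n19 (fail-walked)
[4] read 'b'  n19⇒n21  → match P5@[2:4]
[5] read 'c'  n21⇒n14 (fail-walked)
[6] read 'b'  n14⇒n15
[7] read 'a'  n15⇒n16
[8] read 'b'  n16⇒n17  → match P3@[3:8],P5@[6:8]
[9] read 'a'  n17⇒n19 (fail-walked)
[10] read 'a'  n19⇒n1 (fail-walked)
[11] read 'c'  n1⇒n7
[12] read 'b'  n7⇒n8  → match P1@[10:12]
[13] read 'b'  n8⇒n18 (fail-walked)
[14] read 'a'  n18⇒n19
[15] read 'c'  n19⇒n20  → match P4@[13:15]
[16] read 'b'  n20⇒n8 (fail-walked)  → match P1@[14:16]
[17] read 'a'  n8⇒n19 (fail-walked)
[18] read 'c'  n19⇒n20  → match P4@[16:18]
[19] read 'b'  n20⇒n8 (fail-walked)  → match P1@[17:19]
[20] read 'c'  n8⇒n9 (fail-walked)
[21] read 'c'  n9⇒n10
[22] read 'b'  n10⇒n18 (fail-walked)
[23] read 'c'  n18⇒n9 (fail-walked)
[24] read 'a'  n9⇒n1 (fail-walked)
[25] read 'c'  n1⇒n7
[26] read 'a'  n7⇒n1 (fail-walked)
[27] read 'b'  n1⇒n2
[28] read 'b'  n2⇒n3
[29] read 'b'  n3⇒n4
[30] read 'b'  n4⇒n5
[31] read 'a'  n5⇒n6  → match P0@[26:31]
[32] read 'b'  n6⇒n21 (fail-walked)  → match P5@[30:32]
[33] read 'a'  n21⇒n19 (fail-walked)
[34] read 'c'  n19⇒n20  → match P4@[32:34]
[35] read 'a'  n20⇒n1 (fail-walked)
[36] read 'b'  n1⇒n2
[37] read 'b'  n2⇒n3
[38] read 'b'  n3⇒n4
[39] read 'b'  n4⇒n5
[40] read 'a'  n5⇒n6  → match P0@[35:40]
[41] read 'a'  n6⇒n1 (fail-walked)
[42] read 'c'  n1⇒n7
[43] read 'b'  n7⇒n8  → match P1@[41:43]
[44] read 'a'  n8⇒n19 (fail-walked)
[45] read 'c'  n19⇒n20  → match P4@[43:45]
[46] read 'c'  n20⇒n10 (fail-walked)
[47] read 'c'  n10⇒n10 (fail-walked)
[48] read 'c'  n10⇒n10 (fail-walked)
[49] read 'a'  n10⇒n11
[50] read 'b'  n11⇒n2 (fail-walked)
[51] read 'c'  n2⇒n14
[52] read 'b'  n14⇒n15
[53] read 'a'  n15⇒n16
[54] read 'b'  n16⇒n17  → match P3@[49:54],P5@[52:54]
[55] read 'b'  n17⇒n3 (fail-walked)
[56] read 'c'  n3⇒n9 (fail-walked)
[57] read 'b'  n9⇒n18 (fail-walked)
[58] read 'c'  n18⇒n9 (fail-walked)
[59] read 'c'  n9⇒n10
[60] read 'a'  n10⇒n11
[61] read 'a'  n11⇒n12
[62] read 'a'  n12⇒n13  → match P2@[58:62]
[63] read 'a'  n13⇒n1 (fail-walked)
[64] read 'b'  n1⇒n2
[65] read 'c'  n2⇒n14
[66] read 'b'  n14⇒n15
[67] read 'a'  n15⇒n16
[68] read 'b'  n16⇒n17  → match P3@[63:68],P5@[66:68]
[69] read 'c'  n17⇒n14 (fail-walked)
[70] read 'b'  n14⇒n15
[71] read 'a'  n15⇒n16
[72] read 'b'  n16⇒n17  → match P3@[67:72],P5@[70:72]
[73] read 'b'  n17⇒n3 (fail-walked)
[74] read 'a'  n3⇒n19 (fail-walked)
[75] read 'b'  n19⇒n21  → match P5@[73:75]

Result: [[4,5],[8,3],[8,5],[12,1],[15,4],[16,1],[18,4],[19,1],[31,0],[32,5],[34,4],[40,0],[43,1],[45,4],[54,3],[54,5],[62,2],[68,3],[68,5],[72,3],[72,5],[75,5]]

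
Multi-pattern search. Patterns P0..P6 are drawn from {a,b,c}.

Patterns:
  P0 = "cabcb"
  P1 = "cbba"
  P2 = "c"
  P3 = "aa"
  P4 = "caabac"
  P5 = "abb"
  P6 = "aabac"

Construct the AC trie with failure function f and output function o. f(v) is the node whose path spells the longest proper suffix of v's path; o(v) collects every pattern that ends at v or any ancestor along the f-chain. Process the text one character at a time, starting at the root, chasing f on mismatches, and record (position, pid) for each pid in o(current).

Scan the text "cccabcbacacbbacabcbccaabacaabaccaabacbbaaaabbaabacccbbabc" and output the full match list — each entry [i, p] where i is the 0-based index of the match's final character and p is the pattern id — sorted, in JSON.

Build:
Trie (insert patterns):
  0='ε' goto a→9 c→1
  1='c' goto a→2 b→6  [P2 ends]
  2='ca' goto a→11 b→3
  3='cab' goto c→4
  4='cabc' goto b→5
  5='cabcb' goto ·  [P0 ends]
  6='cb' goto b→7
  7='cbb' goto a→8
  8='cbba' goto ·  [P1 ends]
  9='a' goto a→10 b→15
  10='aa' goto b→17  [P3 ends]
  11='caa' goto b→12
  12='caab' goto a→13
  13='caaba' goto c→14
  14='caabac' goto ·  [P4 ends]
  15='ab' goto b→16
  16='abb' goto ·  [P5 ends]
  17='aab' goto a→18
  18='aaba' goto c→19
  19='aabac' goto ·  [P6 ends]

Failure links (BFS by depth):
  fail(1) 'c': from fail(0)=0 chase 'c': 0 ⇒ 0;  out={2}∪out(0)={2}
  fail(9) 'a': from fail(0)=0 chase 'a': 0 ⇒ 0;  out=∅∪out(0)=∅
  fail(2) 'ca': from fail(1)=0 chase 'a': 0 ⇒ 9;  out=∅∪out(9)=∅
  fail(6) 'cb': from fail(1)=0 chase 'b': 0 ⇒ 0;  out=∅∪out(0)=∅
  fail(10) 'aa': from fail(9)=0 chase 'a': 0 ⇒ 9;  out={3}∪out(9)={3}
  fail(15) 'ab': from fail(9)=0 chase 'b': 0 ⇒ 0;  out=∅∪out(0)=∅
  fail(3) 'cab': from fail(2)=9 chase 'b': 9 ⇒ 15;  out=∅∪out(15)=∅
  fail(7) 'cbb': from fail(6)=0 chase 'b': 0 ⇒ 0;  out=∅∪out(0)=∅
  fail(11) 'caa': from fail(2)=9 chase 'a': 9 ⇒ 10;  out=∅∪out(10)={3}
  fail(16) 'abb': from fail(15)=0 chase 'b': 0 ⇒ 0;  out={5}∪out(0)={5}
  fail(17) 'aab': from fail(10)=9 chase 'b': 9 ⇒ 15;  out=∅∪out(15)=∅
  fail(4) 'cabc': from fail(3)=15 chase 'c': 15→0 ⇒ 1;  out=∅∪out(1)={2}
  fail(8) 'cbba': from fail(7)=0 chase 'a': 0 ⇒ 9;  out={1}∪out(9)={1}
  fail(12) 'caab': from fail(11)=10 chase 'b': 10 ⇒ 17;  out=∅∪out(17)=∅
  fail(18) 'aaba': from fail(17)=15 chase 'a': 15→0 ⇒ 9;  out=∅∪out(9)=∅
  fail(5) 'cabcb': from fail(4)=1 chase 'b': 1 ⇒ 6;  out={0}∪out(6)={0}
  fail(13) 'caaba': from fail(12)=17 chase 'a': 17 ⇒ 18;  out=∅∪out(18)=∅
  fail(19) 'aabac': from fail(18)=9 chase 'c': 9→0 ⇒ 1;  out={6}∪out(1)={2,6}
  fail(14) 'caabac': from fail(13)=18 chase 'c': 18 ⇒ 19;  out={4}∪out(19)={2,4,6}

Text stream:
[0] read 'c'  n0⇒n1  emit P2@[0:0]
[1] read 'c'  n1⇒n1 (fail-walked)  emit P2@[1:1]
[2] read 'c'  n1⇒n1 (fail-walked)  emit P2@[2:2]
[3] read 'a'  n1⇒n2
[4] read 'b'  n2⇒n3
[5] read 'c'  n3⇒n4  emit P2@[5:5]
[6] read 'b'  n4⇒n5  emit P0@[2:6]
[7] read 'a'  n5⇒n9 (fail-walked)
[8] read 'c'  n9⇒n1 (fail-walked)  emit P2@[8:8]
[9] read 'a'  n1⇒n2
[10] read 'c'  n2⇒n1 (fail-walked)  emit P2@[10:10]
[11] read 'b'  n1⇒n6
[12] read 'b'  n6⇒n7
[13] read 'a'  n7⇒n8  emit P1@[10:13]
[14] read 'c'  n8⇒n1 (fail-walked)  emit P2@[14:14]
[15] read 'a'  n1⇒n2
[16] read 'b'  n2⇒n3
[17] read 'c'  n3⇒n4  emit P2@[17:17]
[18] read 'b'  n4⇒n5  emit P0@[14:18]
[19] read 'c'  n5⇒n1 (fail-walked)  emit P2@[19:19]
[20] read 'c'  n1⇒n1 (fail-walked)  emit P2@[20:20]
[21] read 'a'  n1⇒n2
[22] read 'a'  n2⇒n11  emit P3@[21:22]
[23] read 'b'  n11⇒n12
[24] read 'a'  n12⇒n13
[25] read 'c'  n13⇒n14  emit P2@[25:25],P4@[20:25],P6@[21:25]
[26] read 'a'  n14⇒n2 (fail-walked)
[27] read 'a'  n2⇒n11  emit P3@[26:27]
[28] read 'b'  n11⇒n12
[29] read 'a'  n12⇒n13
[30] read 'c'  n13⇒n14  emit P2@[30:30],P4@[25:30],P6@[26:30]
[31] read 'c'  n14⇒n1 (fail-walked)  emit P2@[31:31]
[32] read 'a'  n1⇒n2
[33] read 'a'  n2⇒n11  emit P3@[32:33]
[34] read 'b'  n11⇒n12
[35] read 'a'  n12⇒n13
[36] read 'c'  n13⇒n14  emit P2@[36:36],P4@[31:36],P6@[32:36]
[37] read 'b'  n14⇒n6 (fail-walked)
[38] read 'b'  n6⇒n7
[39] read 'a'  n7⇒n8  emit P1@[36:39]
[40] read 'a'  n8⇒n10 (fail-walked)  emit P3@[39:40]
[41] read 'a'  n10⇒n10 (fail-walked)  emit P3@[40:41]
[42] read 'a'  n10⇒n10 (fail-walked)  emit P3@[41:42]
[43] read 'b'  n10⇒n17
[44] read 'b'  n17⇒n16 (fail-walked)  emit P5@[42:44]
[45] read 'a'  n16⇒n9 (fail-walked)
[46] read 'a'  n9⇒n10  emit P3@[45:46]
[47] read 'b'  n10⇒n17
[48] read 'a'  n17⇒n18
[49] read 'c'  n18⇒n19  emit P2@[49:49],P6@[45:49]
[50] read 'c'  n19⇒n1 (fail-walked)  emit P2@[50:50]
[51] read 'c'  n1⇒n1 (fail-walked)  emit P2@[51:51]
[52] read 'b'  n1⇒n6
[53] read 'b'  n6⇒n7
[54] read 'a'  n7⇒n8  emit P1@[51:54]
[55] read 'b'  n8⇒n15 (fail-walked)
[56] read 'c'  n15⇒n1 (fail-walked)  emit P2@[56:56]

Matches: [[0,2],[1,2],[2,2],[5,2],[6,0],[8,2],[10,2],[13,1],[14,2],[17,2],[18,0],[19,2],[20,2],[22,3],[25,2],[25,4],[25,6],[27,3],[30,2],[30,4],[30,6],[31,2],[33,3],[36,2],[36,4],[36,6],[39,1],[40,3],[41,3],[42,3],[44,5],[46,3],[49,2],[49,6],[50,2],[51,2],[54,1],[56,2]]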